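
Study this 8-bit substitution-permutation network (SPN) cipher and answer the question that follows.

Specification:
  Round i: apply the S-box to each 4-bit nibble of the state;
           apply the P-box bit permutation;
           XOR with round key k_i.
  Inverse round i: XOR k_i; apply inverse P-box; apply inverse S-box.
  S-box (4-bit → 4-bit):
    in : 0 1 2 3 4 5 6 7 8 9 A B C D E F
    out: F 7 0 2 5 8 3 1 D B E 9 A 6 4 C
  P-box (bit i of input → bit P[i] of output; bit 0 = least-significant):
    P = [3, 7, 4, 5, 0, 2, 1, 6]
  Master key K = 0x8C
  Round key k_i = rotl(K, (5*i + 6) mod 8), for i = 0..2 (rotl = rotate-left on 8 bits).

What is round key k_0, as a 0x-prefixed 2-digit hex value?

0x23

K = 0x8C
k_0 = rotl(K, (5*0+6) mod 8) = rotl(K, 6) = 0x23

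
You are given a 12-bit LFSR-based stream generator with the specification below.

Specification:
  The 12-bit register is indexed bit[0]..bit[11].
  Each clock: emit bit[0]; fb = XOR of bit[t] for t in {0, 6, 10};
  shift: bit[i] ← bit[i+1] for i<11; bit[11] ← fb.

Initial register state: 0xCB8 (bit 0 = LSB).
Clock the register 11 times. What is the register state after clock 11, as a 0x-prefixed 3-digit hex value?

reg_0 = 0xCB8
clock 1: out=0, reg = 0xE5C
clock 2: out=0, reg = 0x72E
clock 3: out=0, reg = 0xB97
clock 4: out=1, reg = 0xDCB
clock 5: out=1, reg = 0xEE5
clock 6: out=1, reg = 0xF72
clock 7: out=0, reg = 0x7B9
clock 8: out=1, reg = 0x3DC
clock 9: out=0, reg = 0x9EE
clock 10: out=0, reg = 0xCF7
clock 11: out=1, reg = 0xE7B

0xE7B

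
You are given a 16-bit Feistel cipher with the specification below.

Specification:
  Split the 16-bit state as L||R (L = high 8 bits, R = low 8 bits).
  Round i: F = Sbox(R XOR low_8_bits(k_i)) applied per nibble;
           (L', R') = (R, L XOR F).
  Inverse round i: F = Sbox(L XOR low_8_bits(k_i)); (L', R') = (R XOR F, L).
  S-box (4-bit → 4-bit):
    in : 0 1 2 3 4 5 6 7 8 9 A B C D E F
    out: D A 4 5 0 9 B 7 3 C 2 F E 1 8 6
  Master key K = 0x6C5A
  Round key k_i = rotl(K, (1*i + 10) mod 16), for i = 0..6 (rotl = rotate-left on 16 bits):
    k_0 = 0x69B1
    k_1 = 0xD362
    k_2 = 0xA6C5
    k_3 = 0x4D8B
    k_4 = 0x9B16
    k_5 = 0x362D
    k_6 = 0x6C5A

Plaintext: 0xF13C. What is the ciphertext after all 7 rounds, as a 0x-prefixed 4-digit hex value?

0xDE2F

s_0 = plaintext = 0xF13C
s_1 = Round(s_0, k_0) = 0x3CC0
s_2 = Round(s_1, k_1) = 0xC018
s_3 = Round(s_2, k_2) = 0x18D1
s_4 = Round(s_3, k_3) = 0xD18A
s_5 = Round(s_4, k_4) = 0x8A1F
s_6 = Round(s_5, k_5) = 0x1FDE
s_7 = Round(s_6, k_6) = 0xDE2F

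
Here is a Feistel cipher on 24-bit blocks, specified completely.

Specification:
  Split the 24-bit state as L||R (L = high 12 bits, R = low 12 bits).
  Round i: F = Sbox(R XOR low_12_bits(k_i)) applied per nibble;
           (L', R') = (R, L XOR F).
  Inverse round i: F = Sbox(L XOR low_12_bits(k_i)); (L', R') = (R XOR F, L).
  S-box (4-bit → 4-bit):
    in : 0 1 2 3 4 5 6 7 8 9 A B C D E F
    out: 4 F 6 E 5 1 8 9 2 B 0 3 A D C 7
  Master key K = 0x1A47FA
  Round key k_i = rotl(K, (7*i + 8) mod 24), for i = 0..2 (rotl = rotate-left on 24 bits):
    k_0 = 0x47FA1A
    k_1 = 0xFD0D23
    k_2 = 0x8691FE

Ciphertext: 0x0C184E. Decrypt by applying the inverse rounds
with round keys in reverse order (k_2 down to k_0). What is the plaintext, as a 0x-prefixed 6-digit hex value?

0x7DA0E1

s_0 = ciphertext = 0x0C184E
s_1 = InvRound(s_0, k_2) = 0x7A90C1
s_2 = InvRound(s_1, k_1) = 0x0E17A9
s_3 = InvRound(s_2, k_0) = 0x7DA0E1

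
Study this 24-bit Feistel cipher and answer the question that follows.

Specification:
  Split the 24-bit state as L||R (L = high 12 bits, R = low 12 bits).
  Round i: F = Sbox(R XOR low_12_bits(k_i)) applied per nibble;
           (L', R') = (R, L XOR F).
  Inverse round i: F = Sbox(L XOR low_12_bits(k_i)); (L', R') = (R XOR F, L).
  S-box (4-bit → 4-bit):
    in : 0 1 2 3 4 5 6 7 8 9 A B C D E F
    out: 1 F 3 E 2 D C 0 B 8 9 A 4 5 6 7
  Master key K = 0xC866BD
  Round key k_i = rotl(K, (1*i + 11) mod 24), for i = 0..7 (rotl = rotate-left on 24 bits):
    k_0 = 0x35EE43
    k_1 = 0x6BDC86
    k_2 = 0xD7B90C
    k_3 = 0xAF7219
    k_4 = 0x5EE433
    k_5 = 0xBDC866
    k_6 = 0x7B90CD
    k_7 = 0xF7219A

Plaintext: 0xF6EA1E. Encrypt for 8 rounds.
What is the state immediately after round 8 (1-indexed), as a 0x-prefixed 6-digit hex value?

s_0 = plaintext = 0xF6EA1E
s_1 = Round(s_0, k_0) = 0xA1EDBB
s_2 = Round(s_1, k_1) = 0xDBB5FB
s_3 = Round(s_2, k_2) = 0x5FB9CB
s_4 = Round(s_3, k_3) = 0x9CBFA8
s_5 = Round(s_4, k_4) = 0xFA8341
s_6 = Round(s_5, k_5) = 0x341598
s_7 = Round(s_6, k_6) = 0x598E9C
s_8 = Round(s_7, k_7) = 0xE9C284

0xE9C284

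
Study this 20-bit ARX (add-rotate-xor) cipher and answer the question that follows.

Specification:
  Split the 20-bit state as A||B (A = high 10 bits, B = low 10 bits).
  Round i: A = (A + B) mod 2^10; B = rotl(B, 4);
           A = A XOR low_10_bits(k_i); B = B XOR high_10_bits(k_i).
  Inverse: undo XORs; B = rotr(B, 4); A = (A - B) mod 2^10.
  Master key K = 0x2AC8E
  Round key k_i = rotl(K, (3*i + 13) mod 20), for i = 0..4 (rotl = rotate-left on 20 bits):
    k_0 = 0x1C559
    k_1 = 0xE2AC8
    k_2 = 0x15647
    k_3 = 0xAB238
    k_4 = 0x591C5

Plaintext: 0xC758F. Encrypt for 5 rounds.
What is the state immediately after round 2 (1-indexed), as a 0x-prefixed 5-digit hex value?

s_0 = plaintext = 0xC758F
s_1 = Round(s_0, k_0) = 0x7D487
s_2 = Round(s_1, k_1) = 0x2D3F8
s_3 = Round(s_2, k_2) = 0xBAFDA
s_4 = Round(s_3, k_3) = 0x3F703
s_5 = Round(s_4, k_4) = 0x71558

0x2D3F8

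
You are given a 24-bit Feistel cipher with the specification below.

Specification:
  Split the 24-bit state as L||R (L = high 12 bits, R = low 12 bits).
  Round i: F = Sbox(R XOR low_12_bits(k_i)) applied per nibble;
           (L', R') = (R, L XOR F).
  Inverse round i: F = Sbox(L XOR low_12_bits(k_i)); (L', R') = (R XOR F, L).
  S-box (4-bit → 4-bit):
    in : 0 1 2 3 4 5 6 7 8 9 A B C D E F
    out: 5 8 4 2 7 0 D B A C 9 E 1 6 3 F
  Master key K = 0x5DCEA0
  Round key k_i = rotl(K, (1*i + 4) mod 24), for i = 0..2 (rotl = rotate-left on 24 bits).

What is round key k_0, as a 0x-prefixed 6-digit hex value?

K = 0x5DCEA0
k_0 = rotl(K, (1*0+4) mod 24) = rotl(K, 4) = 0xDCEA05

0xDCEA05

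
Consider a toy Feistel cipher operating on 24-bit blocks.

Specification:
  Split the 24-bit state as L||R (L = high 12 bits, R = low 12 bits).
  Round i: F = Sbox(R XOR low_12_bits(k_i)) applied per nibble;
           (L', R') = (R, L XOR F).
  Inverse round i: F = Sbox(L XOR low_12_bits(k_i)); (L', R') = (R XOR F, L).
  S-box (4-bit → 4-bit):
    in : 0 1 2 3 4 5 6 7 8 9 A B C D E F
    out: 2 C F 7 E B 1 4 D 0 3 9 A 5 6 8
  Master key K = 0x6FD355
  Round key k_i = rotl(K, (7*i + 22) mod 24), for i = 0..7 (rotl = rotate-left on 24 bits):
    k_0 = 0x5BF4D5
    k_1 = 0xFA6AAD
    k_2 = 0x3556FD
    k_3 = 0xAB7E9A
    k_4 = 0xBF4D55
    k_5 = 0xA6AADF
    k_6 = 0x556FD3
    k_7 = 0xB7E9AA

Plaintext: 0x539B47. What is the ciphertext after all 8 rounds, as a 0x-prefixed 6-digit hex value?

0x33312B

s_0 = plaintext = 0x539B47
s_1 = Round(s_0, k_0) = 0xB47D36
s_2 = Round(s_1, k_1) = 0xD36F4E
s_3 = Round(s_2, k_2) = 0xF4EDA1
s_4 = Round(s_3, k_3) = 0xDA1837
s_5 = Round(s_4, k_4) = 0x8376BE
s_6 = Round(s_5, k_5) = 0x6BE22B
s_7 = Round(s_6, k_6) = 0x22B333
s_8 = Round(s_7, k_7) = 0x33312B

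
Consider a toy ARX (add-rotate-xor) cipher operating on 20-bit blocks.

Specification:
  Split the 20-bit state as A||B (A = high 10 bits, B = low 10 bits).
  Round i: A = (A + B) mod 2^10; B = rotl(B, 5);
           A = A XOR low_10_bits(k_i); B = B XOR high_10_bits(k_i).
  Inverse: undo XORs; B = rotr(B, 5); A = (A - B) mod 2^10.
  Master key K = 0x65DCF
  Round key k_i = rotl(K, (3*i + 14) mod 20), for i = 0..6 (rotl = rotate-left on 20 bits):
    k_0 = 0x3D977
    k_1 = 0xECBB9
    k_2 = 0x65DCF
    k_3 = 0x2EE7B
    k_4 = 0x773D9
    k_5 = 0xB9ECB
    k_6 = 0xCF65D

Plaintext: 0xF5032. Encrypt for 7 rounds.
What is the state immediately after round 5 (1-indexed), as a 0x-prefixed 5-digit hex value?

s_0 = plaintext = 0xF5032
s_1 = Round(s_0, k_0) = 0x5C6B7
s_2 = Round(s_1, k_1) = 0xE4547
s_3 = Round(s_2, k_2) = 0x45D7D
s_4 = Round(s_3, k_3) = 0x3BF10
s_5 = Round(s_4, k_4) = 0x09BC4
s_6 = Round(s_5, k_5) = 0x48679
s_7 = Round(s_6, k_6) = 0x71C0E

0x09BC4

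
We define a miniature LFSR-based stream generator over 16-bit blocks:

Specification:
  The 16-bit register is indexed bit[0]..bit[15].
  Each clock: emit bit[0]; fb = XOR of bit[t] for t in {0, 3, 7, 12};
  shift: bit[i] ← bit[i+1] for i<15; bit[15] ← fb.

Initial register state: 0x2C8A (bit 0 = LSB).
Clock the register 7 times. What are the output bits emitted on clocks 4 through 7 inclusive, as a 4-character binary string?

reg_0 = 0x2C8A
clock 1: out=0, reg = 0x1645
clock 2: out=1, reg = 0x0B22
clock 3: out=0, reg = 0x0591
clock 4: out=1, reg = 0x02C8
clock 5: out=0, reg = 0x0164
clock 6: out=0, reg = 0x00B2
clock 7: out=0, reg = 0x8059

1000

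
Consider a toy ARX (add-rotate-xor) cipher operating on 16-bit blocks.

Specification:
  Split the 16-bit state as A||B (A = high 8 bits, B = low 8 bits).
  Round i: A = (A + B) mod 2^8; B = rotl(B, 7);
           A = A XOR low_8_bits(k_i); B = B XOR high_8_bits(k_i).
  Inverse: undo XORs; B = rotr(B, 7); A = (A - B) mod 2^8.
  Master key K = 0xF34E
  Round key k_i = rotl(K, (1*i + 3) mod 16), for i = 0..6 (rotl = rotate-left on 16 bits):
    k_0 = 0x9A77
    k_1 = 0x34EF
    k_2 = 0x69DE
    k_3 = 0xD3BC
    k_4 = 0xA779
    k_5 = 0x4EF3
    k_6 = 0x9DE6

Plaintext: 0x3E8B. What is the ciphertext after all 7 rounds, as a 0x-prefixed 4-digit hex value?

s_0 = plaintext = 0x3E8B
s_1 = Round(s_0, k_0) = 0xBE5F
s_2 = Round(s_1, k_1) = 0xF29B
s_3 = Round(s_2, k_2) = 0x53A4
s_4 = Round(s_3, k_3) = 0x4B81
s_5 = Round(s_4, k_4) = 0xB567
s_6 = Round(s_5, k_5) = 0xEFFD
s_7 = Round(s_6, k_6) = 0x0A63

0x0A63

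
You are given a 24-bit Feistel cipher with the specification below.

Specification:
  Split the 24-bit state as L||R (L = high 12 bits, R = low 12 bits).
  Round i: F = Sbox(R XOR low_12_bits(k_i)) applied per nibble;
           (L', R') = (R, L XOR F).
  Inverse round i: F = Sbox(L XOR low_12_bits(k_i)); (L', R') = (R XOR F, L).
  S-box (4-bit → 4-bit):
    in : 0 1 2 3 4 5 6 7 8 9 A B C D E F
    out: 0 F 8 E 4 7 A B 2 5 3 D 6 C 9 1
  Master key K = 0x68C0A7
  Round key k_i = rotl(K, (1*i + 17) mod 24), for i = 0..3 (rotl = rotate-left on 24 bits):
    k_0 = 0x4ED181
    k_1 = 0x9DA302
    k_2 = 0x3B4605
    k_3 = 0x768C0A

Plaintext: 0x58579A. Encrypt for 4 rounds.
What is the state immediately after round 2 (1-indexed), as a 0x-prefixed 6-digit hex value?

s_0 = plaintext = 0x58579A
s_1 = Round(s_0, k_0) = 0x79AF78
s_2 = Round(s_1, k_1) = 0xF78129
s_3 = Round(s_2, k_2) = 0x1294FE
s_4 = Round(s_3, k_3) = 0x4FE33D

0xF78129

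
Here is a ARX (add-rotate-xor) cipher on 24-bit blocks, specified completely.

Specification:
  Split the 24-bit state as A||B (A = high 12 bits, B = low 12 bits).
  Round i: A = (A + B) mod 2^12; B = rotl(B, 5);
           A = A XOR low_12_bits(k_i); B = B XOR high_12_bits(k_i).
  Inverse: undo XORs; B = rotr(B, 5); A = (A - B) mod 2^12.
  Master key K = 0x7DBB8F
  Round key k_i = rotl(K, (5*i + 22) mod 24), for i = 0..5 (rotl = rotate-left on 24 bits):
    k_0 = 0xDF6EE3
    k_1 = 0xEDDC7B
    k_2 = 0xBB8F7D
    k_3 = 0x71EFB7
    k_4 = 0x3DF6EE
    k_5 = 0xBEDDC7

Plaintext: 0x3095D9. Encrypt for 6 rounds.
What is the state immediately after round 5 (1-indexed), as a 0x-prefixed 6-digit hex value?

0x4EC97D

s_0 = plaintext = 0x3095D9
s_1 = Round(s_0, k_0) = 0x6016DD
s_2 = Round(s_1, k_1) = 0x0A5570
s_3 = Round(s_2, k_2) = 0x9685B2
s_4 = Round(s_3, k_3) = 0x0AD155
s_5 = Round(s_4, k_4) = 0x4EC97D
s_6 = Round(s_5, k_5) = 0x3AE45F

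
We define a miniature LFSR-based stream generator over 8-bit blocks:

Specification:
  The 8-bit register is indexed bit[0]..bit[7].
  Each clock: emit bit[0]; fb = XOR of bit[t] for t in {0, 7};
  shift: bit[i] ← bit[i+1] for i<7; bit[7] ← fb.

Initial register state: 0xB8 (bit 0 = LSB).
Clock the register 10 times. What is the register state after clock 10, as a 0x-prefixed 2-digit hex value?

0xA5

reg_0 = 0xB8
clock 1: out=0, reg = 0xDC
clock 2: out=0, reg = 0xEE
clock 3: out=0, reg = 0xF7
clock 4: out=1, reg = 0x7B
clock 5: out=1, reg = 0xBD
clock 6: out=1, reg = 0x5E
clock 7: out=0, reg = 0x2F
clock 8: out=1, reg = 0x97
clock 9: out=1, reg = 0x4B
clock 10: out=1, reg = 0xA5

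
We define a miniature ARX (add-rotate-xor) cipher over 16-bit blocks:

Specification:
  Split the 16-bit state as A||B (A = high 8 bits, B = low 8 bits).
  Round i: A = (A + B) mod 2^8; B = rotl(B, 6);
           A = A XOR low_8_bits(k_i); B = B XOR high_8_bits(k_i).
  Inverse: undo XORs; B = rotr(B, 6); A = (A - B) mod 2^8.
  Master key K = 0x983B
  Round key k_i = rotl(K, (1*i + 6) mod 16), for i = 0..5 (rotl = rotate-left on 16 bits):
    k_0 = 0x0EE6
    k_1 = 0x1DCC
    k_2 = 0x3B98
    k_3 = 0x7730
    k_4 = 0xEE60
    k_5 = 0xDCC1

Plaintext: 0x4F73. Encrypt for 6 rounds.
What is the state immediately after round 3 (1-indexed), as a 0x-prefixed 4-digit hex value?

0x7B51

s_0 = plaintext = 0x4F73
s_1 = Round(s_0, k_0) = 0x24D2
s_2 = Round(s_1, k_1) = 0x3AA9
s_3 = Round(s_2, k_2) = 0x7B51
s_4 = Round(s_3, k_3) = 0xFC23
s_5 = Round(s_4, k_4) = 0x7F26
s_6 = Round(s_5, k_5) = 0x6455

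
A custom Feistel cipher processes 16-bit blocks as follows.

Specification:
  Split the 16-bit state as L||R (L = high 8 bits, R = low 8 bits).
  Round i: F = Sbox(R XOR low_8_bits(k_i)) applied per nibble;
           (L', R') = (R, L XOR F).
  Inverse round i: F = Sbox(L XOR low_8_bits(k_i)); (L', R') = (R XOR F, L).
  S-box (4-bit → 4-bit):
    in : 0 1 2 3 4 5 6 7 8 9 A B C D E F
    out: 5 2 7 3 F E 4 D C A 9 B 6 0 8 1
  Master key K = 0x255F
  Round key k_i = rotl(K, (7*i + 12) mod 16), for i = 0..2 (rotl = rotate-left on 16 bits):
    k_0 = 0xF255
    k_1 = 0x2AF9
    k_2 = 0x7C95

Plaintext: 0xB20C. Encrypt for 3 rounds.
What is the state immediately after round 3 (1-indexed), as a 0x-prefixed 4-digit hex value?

s_0 = plaintext = 0xB20C
s_1 = Round(s_0, k_0) = 0x0C58
s_2 = Round(s_1, k_1) = 0x589E
s_3 = Round(s_2, k_2) = 0x9E03

0x9E03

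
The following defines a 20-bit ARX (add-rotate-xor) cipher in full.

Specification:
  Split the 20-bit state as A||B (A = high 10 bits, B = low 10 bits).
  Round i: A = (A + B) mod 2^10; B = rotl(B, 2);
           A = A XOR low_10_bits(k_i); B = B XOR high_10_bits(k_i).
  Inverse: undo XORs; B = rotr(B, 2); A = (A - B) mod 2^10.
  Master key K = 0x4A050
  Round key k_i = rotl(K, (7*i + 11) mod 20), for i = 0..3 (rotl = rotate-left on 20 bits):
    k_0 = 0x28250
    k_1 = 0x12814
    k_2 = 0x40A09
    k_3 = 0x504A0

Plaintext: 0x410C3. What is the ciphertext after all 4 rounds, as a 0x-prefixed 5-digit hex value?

s_0 = plaintext = 0x410C3
s_1 = Round(s_0, k_0) = 0xE5FAC
s_2 = Round(s_1, k_1) = 0xD5EF9
s_3 = Round(s_2, k_2) = 0x166E4
s_4 = Round(s_3, k_3) = 0xE76D3

0xE76D3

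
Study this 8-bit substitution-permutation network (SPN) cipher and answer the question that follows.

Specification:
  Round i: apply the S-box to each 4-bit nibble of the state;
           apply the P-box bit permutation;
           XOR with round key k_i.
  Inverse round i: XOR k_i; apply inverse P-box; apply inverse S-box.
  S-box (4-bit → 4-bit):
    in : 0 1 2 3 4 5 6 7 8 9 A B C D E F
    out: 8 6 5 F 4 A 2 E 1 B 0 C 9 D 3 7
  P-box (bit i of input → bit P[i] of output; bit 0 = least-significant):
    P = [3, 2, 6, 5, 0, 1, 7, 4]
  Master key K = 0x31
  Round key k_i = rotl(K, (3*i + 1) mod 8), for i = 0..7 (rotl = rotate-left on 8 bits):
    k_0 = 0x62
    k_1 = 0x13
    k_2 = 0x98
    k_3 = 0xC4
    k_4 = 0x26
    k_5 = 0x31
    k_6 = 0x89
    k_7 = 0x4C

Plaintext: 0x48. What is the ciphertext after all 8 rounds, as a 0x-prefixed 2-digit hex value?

s_0 = plaintext = 0x48
s_1 = Round(s_0, k_0) = 0xEA
s_2 = Round(s_1, k_1) = 0x10
s_3 = Round(s_2, k_2) = 0x3A
s_4 = Round(s_3, k_3) = 0x57
s_5 = Round(s_4, k_4) = 0x50
s_6 = Round(s_5, k_5) = 0x03
s_7 = Round(s_6, k_6) = 0xF5
s_8 = Round(s_7, k_7) = 0xEB

0xEB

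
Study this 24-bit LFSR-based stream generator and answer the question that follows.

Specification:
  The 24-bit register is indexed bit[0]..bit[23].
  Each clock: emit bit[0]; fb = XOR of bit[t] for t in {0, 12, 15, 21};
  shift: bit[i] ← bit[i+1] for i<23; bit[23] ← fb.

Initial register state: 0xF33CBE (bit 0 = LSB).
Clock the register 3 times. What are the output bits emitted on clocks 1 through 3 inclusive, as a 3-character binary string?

011

reg_0 = 0xF33CBE
clock 1: out=0, reg = 0x799E5F
clock 2: out=1, reg = 0x3CCF2F
clock 3: out=1, reg = 0x9E6797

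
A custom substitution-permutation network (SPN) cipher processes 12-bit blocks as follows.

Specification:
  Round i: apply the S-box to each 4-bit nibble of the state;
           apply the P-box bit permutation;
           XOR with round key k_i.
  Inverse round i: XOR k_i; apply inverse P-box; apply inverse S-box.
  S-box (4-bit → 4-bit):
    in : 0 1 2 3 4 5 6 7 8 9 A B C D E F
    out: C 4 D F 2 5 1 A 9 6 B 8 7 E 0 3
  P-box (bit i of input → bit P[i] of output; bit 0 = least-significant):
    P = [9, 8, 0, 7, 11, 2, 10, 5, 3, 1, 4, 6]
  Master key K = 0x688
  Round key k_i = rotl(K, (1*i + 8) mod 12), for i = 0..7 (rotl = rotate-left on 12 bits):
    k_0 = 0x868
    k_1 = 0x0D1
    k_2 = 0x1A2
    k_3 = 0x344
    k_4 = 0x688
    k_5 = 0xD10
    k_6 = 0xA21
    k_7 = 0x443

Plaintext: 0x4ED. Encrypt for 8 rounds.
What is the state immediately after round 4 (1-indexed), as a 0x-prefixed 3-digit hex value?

0x2B8

s_0 = plaintext = 0x4ED
s_1 = Round(s_0, k_0) = 0x9EB
s_2 = Round(s_1, k_1) = 0x043
s_3 = Round(s_2, k_2) = 0x277
s_4 = Round(s_3, k_3) = 0x2B8
s_5 = Round(s_4, k_4) = 0x470
s_6 = Round(s_5, k_5) = 0xDB7
s_7 = Round(s_6, k_6) = 0xBD3
s_8 = Round(s_7, k_7) = 0x3A6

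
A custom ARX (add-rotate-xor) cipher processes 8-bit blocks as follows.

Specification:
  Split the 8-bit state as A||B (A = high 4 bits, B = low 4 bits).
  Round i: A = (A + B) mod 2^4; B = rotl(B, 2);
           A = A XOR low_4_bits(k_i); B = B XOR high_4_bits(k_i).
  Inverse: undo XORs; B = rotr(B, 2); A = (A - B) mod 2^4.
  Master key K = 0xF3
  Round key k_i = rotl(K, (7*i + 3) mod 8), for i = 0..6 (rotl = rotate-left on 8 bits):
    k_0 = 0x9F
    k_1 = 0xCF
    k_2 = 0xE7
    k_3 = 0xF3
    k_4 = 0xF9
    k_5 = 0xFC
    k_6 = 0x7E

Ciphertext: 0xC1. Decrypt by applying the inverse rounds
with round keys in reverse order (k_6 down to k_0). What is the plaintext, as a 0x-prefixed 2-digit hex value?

0x17

s_0 = ciphertext = 0xC1
s_1 = InvRound(s_0, k_6) = 0x99
s_2 = InvRound(s_1, k_5) = 0xC9
s_3 = InvRound(s_2, k_4) = 0xC9
s_4 = InvRound(s_3, k_3) = 0x69
s_5 = InvRound(s_4, k_2) = 0x4D
s_6 = InvRound(s_5, k_1) = 0x74
s_7 = InvRound(s_6, k_0) = 0x17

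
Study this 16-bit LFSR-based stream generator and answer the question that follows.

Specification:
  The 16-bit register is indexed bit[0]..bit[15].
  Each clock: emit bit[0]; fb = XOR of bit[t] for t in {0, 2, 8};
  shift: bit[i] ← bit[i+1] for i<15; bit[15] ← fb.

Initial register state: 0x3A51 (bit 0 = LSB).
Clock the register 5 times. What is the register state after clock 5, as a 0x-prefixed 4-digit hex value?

0xF9D2

reg_0 = 0x3A51
clock 1: out=1, reg = 0x9D28
clock 2: out=0, reg = 0xCE94
clock 3: out=0, reg = 0xE74A
clock 4: out=0, reg = 0xF3A5
clock 5: out=1, reg = 0xF9D2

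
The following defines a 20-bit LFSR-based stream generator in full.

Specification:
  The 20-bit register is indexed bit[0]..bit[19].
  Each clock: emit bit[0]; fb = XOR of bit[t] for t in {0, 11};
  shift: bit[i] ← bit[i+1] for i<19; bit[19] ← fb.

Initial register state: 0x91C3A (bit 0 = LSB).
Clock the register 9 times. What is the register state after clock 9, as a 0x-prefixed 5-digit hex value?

reg_0 = 0x91C3A
clock 1: out=0, reg = 0xC8E1D
clock 2: out=1, reg = 0x6470E
clock 3: out=0, reg = 0x32387
clock 4: out=1, reg = 0x991C3
clock 5: out=1, reg = 0xCC8E1
clock 6: out=1, reg = 0x66470
clock 7: out=0, reg = 0x33238
clock 8: out=0, reg = 0x1991C
clock 9: out=0, reg = 0x8CC8E

0x8CC8E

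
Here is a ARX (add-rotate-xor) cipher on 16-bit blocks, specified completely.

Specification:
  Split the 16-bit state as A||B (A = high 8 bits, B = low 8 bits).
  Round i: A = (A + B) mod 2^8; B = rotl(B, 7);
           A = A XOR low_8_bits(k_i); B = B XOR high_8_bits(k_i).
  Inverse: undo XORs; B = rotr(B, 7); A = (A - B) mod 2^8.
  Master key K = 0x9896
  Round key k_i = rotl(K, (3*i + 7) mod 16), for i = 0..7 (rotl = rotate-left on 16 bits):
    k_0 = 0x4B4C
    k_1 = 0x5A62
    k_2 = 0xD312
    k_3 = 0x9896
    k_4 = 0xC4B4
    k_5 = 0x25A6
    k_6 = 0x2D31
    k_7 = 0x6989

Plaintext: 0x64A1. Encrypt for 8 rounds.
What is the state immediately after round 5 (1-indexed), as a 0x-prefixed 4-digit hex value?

0xF18E

s_0 = plaintext = 0x64A1
s_1 = Round(s_0, k_0) = 0x499B
s_2 = Round(s_1, k_1) = 0x8697
s_3 = Round(s_2, k_2) = 0x0F18
s_4 = Round(s_3, k_3) = 0xB194
s_5 = Round(s_4, k_4) = 0xF18E
s_6 = Round(s_5, k_5) = 0xD962
s_7 = Round(s_6, k_6) = 0x0A1C
s_8 = Round(s_7, k_7) = 0xAF67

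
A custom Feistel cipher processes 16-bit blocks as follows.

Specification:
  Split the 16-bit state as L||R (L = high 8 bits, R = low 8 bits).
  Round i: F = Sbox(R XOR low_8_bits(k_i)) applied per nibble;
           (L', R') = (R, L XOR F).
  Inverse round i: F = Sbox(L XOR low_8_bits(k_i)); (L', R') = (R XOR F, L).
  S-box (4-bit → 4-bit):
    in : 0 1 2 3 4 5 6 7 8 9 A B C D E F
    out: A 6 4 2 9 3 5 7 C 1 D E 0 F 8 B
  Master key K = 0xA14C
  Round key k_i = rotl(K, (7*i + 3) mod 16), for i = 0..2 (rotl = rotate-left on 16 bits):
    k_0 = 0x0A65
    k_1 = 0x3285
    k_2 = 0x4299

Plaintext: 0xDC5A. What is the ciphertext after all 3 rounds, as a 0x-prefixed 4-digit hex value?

s_0 = plaintext = 0xDC5A
s_1 = Round(s_0, k_0) = 0x5AF7
s_2 = Round(s_1, k_1) = 0xF72E
s_3 = Round(s_2, k_2) = 0x2E10

0x2E10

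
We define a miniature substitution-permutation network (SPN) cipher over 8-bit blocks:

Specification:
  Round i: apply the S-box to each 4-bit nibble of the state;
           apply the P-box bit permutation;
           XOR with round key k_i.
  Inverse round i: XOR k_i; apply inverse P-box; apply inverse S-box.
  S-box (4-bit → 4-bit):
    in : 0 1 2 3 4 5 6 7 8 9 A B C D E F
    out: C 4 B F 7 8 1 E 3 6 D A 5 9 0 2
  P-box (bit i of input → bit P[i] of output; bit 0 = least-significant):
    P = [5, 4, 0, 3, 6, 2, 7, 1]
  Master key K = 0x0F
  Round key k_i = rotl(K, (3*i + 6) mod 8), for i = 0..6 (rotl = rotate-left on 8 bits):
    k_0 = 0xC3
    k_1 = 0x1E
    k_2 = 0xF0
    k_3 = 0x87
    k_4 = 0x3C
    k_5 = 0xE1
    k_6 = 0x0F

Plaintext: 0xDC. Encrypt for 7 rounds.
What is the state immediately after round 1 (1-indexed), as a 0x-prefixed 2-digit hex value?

0xA0

s_0 = plaintext = 0xDC
s_1 = Round(s_0, k_0) = 0xA0
s_2 = Round(s_1, k_1) = 0xD5
s_3 = Round(s_2, k_2) = 0xBA
s_4 = Round(s_3, k_3) = 0xA8
s_5 = Round(s_4, k_4) = 0xCE
s_6 = Round(s_5, k_5) = 0x21
s_7 = Round(s_6, k_6) = 0x48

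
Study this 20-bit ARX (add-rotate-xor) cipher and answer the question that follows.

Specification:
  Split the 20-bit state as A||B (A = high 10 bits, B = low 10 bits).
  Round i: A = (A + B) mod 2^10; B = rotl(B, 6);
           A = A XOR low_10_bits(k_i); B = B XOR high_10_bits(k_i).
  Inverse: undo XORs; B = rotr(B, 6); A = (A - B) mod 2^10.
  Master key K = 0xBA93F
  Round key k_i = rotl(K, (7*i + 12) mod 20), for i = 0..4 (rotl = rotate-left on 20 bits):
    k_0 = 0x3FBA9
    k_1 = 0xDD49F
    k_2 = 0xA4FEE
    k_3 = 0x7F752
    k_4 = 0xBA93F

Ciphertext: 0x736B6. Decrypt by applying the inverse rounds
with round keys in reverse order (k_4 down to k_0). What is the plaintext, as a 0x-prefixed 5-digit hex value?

0x99373

s_0 = ciphertext = 0x736B6
s_1 = InvRound(s_0, k_4) = 0xCC5C1
s_2 = InvRound(s_1, k_3) = 0x28FC0
s_3 = InvRound(s_2, k_2) = 0x86135
s_4 = InvRound(s_3, k_1) = 0x9F809
s_5 = InvRound(s_4, k_0) = 0x99373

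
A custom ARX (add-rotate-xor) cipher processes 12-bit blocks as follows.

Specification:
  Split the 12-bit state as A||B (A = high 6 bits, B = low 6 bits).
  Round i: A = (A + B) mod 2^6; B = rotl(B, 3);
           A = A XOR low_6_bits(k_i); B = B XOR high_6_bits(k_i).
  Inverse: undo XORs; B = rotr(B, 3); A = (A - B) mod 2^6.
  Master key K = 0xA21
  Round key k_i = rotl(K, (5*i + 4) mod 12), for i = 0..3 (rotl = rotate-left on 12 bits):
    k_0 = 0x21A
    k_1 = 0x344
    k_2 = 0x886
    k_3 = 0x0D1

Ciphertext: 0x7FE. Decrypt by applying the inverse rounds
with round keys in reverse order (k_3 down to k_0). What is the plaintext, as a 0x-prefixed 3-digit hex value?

0x965

s_0 = ciphertext = 0x7FE
s_1 = InvRound(s_0, k_3) = 0x7EF
s_2 = InvRound(s_1, k_2) = 0xC29
s_3 = InvRound(s_2, k_1) = 0x424
s_4 = InvRound(s_3, k_0) = 0x965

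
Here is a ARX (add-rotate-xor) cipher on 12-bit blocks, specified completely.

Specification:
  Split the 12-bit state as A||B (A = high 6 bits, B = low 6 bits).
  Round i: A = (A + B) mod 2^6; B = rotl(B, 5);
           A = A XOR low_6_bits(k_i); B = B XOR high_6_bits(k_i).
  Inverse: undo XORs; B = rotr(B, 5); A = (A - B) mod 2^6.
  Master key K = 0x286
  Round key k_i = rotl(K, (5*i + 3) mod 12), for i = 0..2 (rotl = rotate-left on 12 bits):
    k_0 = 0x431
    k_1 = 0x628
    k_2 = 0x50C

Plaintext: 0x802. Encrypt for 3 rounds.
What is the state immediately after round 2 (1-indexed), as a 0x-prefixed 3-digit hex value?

0x330

s_0 = plaintext = 0x802
s_1 = Round(s_0, k_0) = 0x4D1
s_2 = Round(s_1, k_1) = 0x330
s_3 = Round(s_2, k_2) = 0xC0C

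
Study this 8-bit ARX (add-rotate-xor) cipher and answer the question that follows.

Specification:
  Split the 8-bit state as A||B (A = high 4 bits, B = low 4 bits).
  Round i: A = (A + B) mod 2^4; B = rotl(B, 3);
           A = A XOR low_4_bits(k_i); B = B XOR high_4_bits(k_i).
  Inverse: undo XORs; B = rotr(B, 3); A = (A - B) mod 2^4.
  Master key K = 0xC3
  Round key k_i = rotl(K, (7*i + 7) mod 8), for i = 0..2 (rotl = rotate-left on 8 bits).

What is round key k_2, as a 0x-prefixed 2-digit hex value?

0x78

K = 0xC3
k_0 = rotl(K, (7*0+7) mod 8) = rotl(K, 7) = 0xE1
k_1 = rotl(K, (7*1+7) mod 8) = rotl(K, 6) = 0xF0
k_2 = rotl(K, (7*2+7) mod 8) = rotl(K, 5) = 0x78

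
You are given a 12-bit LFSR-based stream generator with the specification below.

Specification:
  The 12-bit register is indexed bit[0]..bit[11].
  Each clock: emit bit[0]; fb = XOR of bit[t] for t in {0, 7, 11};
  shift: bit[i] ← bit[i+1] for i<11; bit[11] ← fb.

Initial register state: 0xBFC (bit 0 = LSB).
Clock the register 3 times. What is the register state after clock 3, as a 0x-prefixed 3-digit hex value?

0xD7F

reg_0 = 0xBFC
clock 1: out=0, reg = 0x5FE
clock 2: out=0, reg = 0xAFF
clock 3: out=1, reg = 0xD7F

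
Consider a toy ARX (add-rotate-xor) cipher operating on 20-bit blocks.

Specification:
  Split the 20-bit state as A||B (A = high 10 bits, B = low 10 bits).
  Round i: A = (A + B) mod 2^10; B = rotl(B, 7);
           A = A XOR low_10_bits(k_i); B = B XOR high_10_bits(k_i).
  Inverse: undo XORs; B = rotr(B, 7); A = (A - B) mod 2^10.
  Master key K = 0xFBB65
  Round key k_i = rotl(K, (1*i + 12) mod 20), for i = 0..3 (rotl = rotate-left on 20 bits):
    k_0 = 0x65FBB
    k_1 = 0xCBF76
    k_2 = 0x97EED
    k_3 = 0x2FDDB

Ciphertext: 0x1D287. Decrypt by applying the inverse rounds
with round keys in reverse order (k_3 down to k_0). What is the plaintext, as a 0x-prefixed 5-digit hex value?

s_0 = ciphertext = 0x1D287
s_1 = InvRound(s_0, k_3) = 0xFADC4
s_2 = InvRound(s_1, k_2) = 0x09CDF
s_3 = InvRound(s_2, k_1) = 0xF2B87
s_4 = InvRound(s_3, k_0) = 0xFB484

0xFB484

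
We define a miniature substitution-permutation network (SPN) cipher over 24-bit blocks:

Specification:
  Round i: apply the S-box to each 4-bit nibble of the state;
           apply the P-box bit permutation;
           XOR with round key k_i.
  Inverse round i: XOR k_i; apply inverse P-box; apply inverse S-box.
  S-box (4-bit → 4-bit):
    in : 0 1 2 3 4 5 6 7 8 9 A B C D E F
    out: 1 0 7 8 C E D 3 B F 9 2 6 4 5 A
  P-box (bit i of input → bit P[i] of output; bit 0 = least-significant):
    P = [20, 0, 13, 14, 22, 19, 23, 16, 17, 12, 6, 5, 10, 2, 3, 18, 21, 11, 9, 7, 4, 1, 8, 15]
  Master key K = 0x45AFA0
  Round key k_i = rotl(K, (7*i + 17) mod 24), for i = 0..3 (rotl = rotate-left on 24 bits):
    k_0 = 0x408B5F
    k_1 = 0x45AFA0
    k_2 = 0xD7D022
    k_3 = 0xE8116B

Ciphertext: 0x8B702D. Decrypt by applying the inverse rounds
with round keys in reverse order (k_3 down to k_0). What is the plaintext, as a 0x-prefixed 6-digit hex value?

s_0 = ciphertext = 0x8B702D
s_1 = InvRound(s_0, k_3) = 0xC0BEA4
s_2 = InvRound(s_1, k_2) = 0xB58036
s_3 = InvRound(s_2, k_1) = 0x2971EE
s_4 = InvRound(s_3, k_0) = 0xA91F85

0xA91F85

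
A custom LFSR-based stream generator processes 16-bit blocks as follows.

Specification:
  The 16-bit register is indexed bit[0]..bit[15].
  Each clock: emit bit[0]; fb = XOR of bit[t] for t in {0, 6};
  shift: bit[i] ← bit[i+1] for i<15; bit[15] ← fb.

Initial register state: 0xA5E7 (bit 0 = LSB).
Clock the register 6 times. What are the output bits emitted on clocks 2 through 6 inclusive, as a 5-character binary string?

11001

reg_0 = 0xA5E7
clock 1: out=1, reg = 0x52F3
clock 2: out=1, reg = 0x2979
clock 3: out=1, reg = 0x14BC
clock 4: out=0, reg = 0x0A5E
clock 5: out=0, reg = 0x852F
clock 6: out=1, reg = 0xC297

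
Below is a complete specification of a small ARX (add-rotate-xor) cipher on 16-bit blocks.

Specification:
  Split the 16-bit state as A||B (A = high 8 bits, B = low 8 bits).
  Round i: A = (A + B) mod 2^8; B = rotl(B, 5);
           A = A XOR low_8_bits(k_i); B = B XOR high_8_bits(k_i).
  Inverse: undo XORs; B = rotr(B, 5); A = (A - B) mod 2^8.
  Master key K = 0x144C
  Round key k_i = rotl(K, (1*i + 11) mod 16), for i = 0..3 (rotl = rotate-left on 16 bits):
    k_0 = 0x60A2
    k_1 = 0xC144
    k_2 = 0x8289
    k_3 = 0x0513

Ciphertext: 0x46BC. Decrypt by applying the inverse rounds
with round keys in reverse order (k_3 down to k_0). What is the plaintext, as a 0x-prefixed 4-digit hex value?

s_0 = ciphertext = 0x46BC
s_1 = InvRound(s_0, k_3) = 0x88CD
s_2 = InvRound(s_1, k_2) = 0x877A
s_3 = InvRound(s_2, k_1) = 0xE6DD
s_4 = InvRound(s_3, k_0) = 0x57ED

0x57ED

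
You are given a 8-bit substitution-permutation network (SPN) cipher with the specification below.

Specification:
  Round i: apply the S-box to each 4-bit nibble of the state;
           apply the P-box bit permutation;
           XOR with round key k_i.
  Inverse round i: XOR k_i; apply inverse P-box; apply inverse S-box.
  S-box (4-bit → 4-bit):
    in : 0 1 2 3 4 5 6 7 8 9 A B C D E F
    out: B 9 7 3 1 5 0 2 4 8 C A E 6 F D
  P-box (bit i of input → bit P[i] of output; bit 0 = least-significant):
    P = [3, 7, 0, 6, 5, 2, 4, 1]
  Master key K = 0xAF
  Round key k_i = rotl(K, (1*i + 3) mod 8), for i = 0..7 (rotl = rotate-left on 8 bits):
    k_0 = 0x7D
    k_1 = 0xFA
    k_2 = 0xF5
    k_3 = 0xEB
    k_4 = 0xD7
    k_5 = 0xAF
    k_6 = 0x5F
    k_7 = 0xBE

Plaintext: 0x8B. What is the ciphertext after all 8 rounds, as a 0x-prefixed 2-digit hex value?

0x58

s_0 = plaintext = 0x8B
s_1 = Round(s_0, k_0) = 0xAD
s_2 = Round(s_1, k_1) = 0x69
s_3 = Round(s_2, k_2) = 0xB5
s_4 = Round(s_3, k_3) = 0xE4
s_5 = Round(s_4, k_4) = 0xE9
s_6 = Round(s_5, k_5) = 0xD9
s_7 = Round(s_6, k_6) = 0x0B
s_8 = Round(s_7, k_7) = 0x58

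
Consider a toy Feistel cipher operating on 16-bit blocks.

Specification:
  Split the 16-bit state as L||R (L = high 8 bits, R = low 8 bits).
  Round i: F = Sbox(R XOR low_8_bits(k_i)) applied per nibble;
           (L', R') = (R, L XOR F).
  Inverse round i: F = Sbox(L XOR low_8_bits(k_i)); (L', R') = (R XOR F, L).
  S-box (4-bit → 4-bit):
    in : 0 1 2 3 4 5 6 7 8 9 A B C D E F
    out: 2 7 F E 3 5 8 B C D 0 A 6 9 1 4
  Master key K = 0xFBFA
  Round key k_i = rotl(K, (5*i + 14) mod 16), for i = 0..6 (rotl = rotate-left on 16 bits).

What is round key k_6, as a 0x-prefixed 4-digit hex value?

0xAFBF

K = 0xFBFA
k_0 = rotl(K, (5*0+14) mod 16) = rotl(K, 14) = 0xBEFE
k_1 = rotl(K, (5*1+14) mod 16) = rotl(K, 3) = 0xDFD7
k_2 = rotl(K, (5*2+14) mod 16) = rotl(K, 8) = 0xFAFB
k_3 = rotl(K, (5*3+14) mod 16) = rotl(K, 13) = 0x5F7F
k_4 = rotl(K, (5*4+14) mod 16) = rotl(K, 2) = 0xEFEB
k_5 = rotl(K, (5*5+14) mod 16) = rotl(K, 7) = 0xFD7D
k_6 = rotl(K, (5*6+14) mod 16) = rotl(K, 12) = 0xAFBF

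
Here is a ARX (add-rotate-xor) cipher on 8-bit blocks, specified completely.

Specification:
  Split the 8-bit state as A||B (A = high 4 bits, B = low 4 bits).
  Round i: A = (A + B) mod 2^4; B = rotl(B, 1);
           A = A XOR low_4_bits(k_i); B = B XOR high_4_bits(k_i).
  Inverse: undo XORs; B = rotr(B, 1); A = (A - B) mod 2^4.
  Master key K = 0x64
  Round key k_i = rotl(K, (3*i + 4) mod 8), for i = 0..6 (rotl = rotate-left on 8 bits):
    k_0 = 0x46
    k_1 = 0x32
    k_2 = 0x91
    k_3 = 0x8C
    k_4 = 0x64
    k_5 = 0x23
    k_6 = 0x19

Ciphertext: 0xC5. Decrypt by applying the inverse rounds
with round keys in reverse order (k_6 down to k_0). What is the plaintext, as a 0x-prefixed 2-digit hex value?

0xD6

s_0 = ciphertext = 0xC5
s_1 = InvRound(s_0, k_6) = 0x32
s_2 = InvRound(s_1, k_5) = 0x00
s_3 = InvRound(s_2, k_4) = 0x13
s_4 = InvRound(s_3, k_3) = 0x0D
s_5 = InvRound(s_4, k_2) = 0xF2
s_6 = InvRound(s_5, k_1) = 0x58
s_7 = InvRound(s_6, k_0) = 0xD6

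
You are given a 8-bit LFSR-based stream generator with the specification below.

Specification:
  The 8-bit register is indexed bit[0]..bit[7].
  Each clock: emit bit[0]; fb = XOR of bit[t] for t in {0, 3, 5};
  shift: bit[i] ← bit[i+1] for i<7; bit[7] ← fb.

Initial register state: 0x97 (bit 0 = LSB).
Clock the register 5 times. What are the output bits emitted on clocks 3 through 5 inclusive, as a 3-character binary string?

reg_0 = 0x97
clock 1: out=1, reg = 0xCB
clock 2: out=1, reg = 0x65
clock 3: out=1, reg = 0x32
clock 4: out=0, reg = 0x99
clock 5: out=1, reg = 0x4C

101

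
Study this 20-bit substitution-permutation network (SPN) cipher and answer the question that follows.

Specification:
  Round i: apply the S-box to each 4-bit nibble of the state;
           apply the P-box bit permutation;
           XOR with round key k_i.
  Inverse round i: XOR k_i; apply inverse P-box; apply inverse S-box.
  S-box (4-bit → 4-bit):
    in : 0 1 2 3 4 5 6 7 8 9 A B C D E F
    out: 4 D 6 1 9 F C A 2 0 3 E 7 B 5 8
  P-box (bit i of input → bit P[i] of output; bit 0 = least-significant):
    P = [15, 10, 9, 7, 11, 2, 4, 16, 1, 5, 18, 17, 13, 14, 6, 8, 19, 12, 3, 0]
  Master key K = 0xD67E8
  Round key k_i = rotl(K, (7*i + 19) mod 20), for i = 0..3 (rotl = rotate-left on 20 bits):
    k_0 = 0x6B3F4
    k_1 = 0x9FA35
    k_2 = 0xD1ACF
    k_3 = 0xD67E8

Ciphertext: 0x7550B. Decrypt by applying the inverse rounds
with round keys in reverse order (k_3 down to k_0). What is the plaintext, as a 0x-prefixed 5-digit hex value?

s_0 = ciphertext = 0x7550B
s_1 = InvRound(s_0, k_3) = 0xDED96
s_2 = InvRound(s_1, k_2) = 0xB590C
s_3 = InvRound(s_2, k_1) = 0x6470E
s_4 = InvRound(s_3, k_0) = 0x2CA0D

0x2CA0D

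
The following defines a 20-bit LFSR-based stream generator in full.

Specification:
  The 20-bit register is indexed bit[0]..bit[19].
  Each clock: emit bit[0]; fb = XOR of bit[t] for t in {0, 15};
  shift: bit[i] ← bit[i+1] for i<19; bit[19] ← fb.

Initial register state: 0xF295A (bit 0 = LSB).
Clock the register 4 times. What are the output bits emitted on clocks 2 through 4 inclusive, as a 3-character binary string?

101

reg_0 = 0xF295A
clock 1: out=0, reg = 0x794AD
clock 2: out=1, reg = 0x3CA56
clock 3: out=0, reg = 0x9E52B
clock 4: out=1, reg = 0x4F295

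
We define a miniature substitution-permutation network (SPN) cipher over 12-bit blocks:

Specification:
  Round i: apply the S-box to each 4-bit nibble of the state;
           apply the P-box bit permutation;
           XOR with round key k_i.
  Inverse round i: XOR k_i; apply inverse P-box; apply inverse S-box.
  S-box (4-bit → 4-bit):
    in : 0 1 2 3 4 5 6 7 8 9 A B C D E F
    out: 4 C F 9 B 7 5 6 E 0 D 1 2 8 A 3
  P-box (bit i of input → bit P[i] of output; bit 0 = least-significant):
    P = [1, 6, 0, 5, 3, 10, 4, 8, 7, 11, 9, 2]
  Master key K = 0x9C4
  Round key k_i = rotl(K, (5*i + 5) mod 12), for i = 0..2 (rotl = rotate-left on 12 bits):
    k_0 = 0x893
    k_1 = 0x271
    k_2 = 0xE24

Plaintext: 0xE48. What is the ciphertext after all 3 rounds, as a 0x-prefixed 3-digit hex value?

s_0 = plaintext = 0xE48
s_1 = Round(s_0, k_0) = 0x5FE
s_2 = Round(s_1, k_1) = 0xC99
s_3 = Round(s_2, k_2) = 0x624

0x624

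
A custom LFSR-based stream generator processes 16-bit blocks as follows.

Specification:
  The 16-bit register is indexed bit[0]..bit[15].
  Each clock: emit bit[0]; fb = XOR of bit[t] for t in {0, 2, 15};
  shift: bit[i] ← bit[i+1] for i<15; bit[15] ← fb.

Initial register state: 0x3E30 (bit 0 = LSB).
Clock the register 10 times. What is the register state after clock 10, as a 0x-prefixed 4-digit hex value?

0x250F

reg_0 = 0x3E30
clock 1: out=0, reg = 0x1F18
clock 2: out=0, reg = 0x0F8C
clock 3: out=0, reg = 0x87C6
clock 4: out=0, reg = 0x43E3
clock 5: out=1, reg = 0xA1F1
clock 6: out=1, reg = 0x50F8
clock 7: out=0, reg = 0x287C
clock 8: out=0, reg = 0x943E
clock 9: out=0, reg = 0x4A1F
clock 10: out=1, reg = 0x250F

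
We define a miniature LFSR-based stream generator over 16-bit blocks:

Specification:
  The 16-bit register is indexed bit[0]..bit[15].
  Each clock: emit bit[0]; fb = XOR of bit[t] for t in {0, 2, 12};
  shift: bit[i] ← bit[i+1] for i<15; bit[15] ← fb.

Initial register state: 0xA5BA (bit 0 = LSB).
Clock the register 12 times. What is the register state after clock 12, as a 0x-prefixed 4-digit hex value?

reg_0 = 0xA5BA
clock 1: out=0, reg = 0x52DD
clock 2: out=1, reg = 0xA96E
clock 3: out=0, reg = 0xD4B7
clock 4: out=1, reg = 0xEA5B
clock 5: out=1, reg = 0xF52D
clock 6: out=1, reg = 0xFA96
clock 7: out=0, reg = 0x7D4B
clock 8: out=1, reg = 0x3EA5
clock 9: out=1, reg = 0x9F52
clock 10: out=0, reg = 0xCFA9
clock 11: out=1, reg = 0xE7D4
clock 12: out=0, reg = 0xF3EA

0xF3EA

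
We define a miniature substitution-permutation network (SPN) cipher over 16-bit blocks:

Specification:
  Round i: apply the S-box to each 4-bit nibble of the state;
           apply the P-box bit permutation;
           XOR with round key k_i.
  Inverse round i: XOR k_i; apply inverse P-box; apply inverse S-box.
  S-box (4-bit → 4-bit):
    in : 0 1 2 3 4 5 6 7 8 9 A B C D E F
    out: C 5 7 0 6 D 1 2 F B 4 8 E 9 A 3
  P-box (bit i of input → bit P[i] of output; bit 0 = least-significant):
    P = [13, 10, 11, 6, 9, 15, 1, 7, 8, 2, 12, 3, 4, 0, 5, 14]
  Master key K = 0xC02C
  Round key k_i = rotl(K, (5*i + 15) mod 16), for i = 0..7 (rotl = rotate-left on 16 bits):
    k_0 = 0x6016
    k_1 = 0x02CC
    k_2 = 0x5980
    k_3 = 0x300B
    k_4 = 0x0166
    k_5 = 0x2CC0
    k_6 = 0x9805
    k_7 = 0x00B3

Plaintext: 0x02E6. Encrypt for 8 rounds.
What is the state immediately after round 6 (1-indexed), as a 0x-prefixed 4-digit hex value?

0xA70A

s_0 = plaintext = 0x02E6
s_1 = Round(s_0, k_0) = 0x91B2
s_2 = Round(s_1, k_1) = 0x7F5D
s_3 = Round(s_2, k_2) = 0x7A47
s_4 = Round(s_3, k_3) = 0xA408
s_5 = Round(s_4, k_4) = 0x3D80
s_6 = Round(s_5, k_5) = 0xA70A
s_7 = Round(s_6, k_6) = 0x90A3
s_8 = Round(s_7, k_7) = 0x50A8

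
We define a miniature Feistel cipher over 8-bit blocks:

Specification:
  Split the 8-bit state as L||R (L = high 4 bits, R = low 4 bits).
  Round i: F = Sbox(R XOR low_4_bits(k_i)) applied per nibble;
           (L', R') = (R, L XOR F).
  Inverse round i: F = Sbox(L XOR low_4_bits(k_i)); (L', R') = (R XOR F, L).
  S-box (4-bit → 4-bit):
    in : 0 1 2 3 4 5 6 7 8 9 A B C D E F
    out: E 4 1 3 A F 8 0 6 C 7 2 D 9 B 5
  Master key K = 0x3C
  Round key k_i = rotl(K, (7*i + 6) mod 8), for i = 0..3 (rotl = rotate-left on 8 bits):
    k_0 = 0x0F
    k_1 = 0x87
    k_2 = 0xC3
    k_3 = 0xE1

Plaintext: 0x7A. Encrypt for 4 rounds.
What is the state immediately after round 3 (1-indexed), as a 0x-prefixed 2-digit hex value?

s_0 = plaintext = 0x7A
s_1 = Round(s_0, k_0) = 0xA8
s_2 = Round(s_1, k_1) = 0x8F
s_3 = Round(s_2, k_2) = 0xF5
s_4 = Round(s_3, k_3) = 0x55

0xF5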